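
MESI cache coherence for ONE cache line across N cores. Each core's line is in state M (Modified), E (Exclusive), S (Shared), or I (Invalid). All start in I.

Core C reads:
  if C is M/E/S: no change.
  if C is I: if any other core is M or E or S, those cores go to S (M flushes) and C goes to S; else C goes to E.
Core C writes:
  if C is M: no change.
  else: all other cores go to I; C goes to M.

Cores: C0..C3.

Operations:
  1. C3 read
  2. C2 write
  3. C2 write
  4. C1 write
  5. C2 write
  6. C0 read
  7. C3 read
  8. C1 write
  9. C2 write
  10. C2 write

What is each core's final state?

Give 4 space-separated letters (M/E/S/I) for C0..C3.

Op 1: C3 read [C3 read from I: no other sharers -> C3=E (exclusive)] -> [I,I,I,E]
Op 2: C2 write [C2 write: invalidate ['C3=E'] -> C2=M] -> [I,I,M,I]
Op 3: C2 write [C2 write: already M (modified), no change] -> [I,I,M,I]
Op 4: C1 write [C1 write: invalidate ['C2=M'] -> C1=M] -> [I,M,I,I]
Op 5: C2 write [C2 write: invalidate ['C1=M'] -> C2=M] -> [I,I,M,I]
Op 6: C0 read [C0 read from I: others=['C2=M'] -> C0=S, others downsized to S] -> [S,I,S,I]
Op 7: C3 read [C3 read from I: others=['C0=S', 'C2=S'] -> C3=S, others downsized to S] -> [S,I,S,S]
Op 8: C1 write [C1 write: invalidate ['C0=S', 'C2=S', 'C3=S'] -> C1=M] -> [I,M,I,I]
Op 9: C2 write [C2 write: invalidate ['C1=M'] -> C2=M] -> [I,I,M,I]
Op 10: C2 write [C2 write: already M (modified), no change] -> [I,I,M,I]

Answer: I I M I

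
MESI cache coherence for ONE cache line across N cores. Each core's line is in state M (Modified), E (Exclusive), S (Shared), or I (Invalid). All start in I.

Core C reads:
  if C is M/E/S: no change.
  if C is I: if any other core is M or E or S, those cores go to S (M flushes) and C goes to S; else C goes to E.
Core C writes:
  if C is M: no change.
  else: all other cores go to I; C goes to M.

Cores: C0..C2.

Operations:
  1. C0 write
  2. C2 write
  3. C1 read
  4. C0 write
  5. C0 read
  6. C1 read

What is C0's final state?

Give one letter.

Op 1: C0 write [C0 write: invalidate none -> C0=M] -> [M,I,I]
Op 2: C2 write [C2 write: invalidate ['C0=M'] -> C2=M] -> [I,I,M]
Op 3: C1 read [C1 read from I: others=['C2=M'] -> C1=S, others downsized to S] -> [I,S,S]
Op 4: C0 write [C0 write: invalidate ['C1=S', 'C2=S'] -> C0=M] -> [M,I,I]
Op 5: C0 read [C0 read: already in M, no change] -> [M,I,I]
Op 6: C1 read [C1 read from I: others=['C0=M'] -> C1=S, others downsized to S] -> [S,S,I]

Answer: S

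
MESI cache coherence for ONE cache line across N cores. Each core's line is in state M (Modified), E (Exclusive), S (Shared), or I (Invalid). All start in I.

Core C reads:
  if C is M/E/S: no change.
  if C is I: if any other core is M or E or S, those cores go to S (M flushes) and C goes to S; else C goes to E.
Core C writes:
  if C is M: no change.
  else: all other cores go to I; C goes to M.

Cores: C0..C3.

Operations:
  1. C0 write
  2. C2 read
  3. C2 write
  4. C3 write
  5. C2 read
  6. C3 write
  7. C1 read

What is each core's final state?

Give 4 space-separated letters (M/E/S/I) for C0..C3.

Answer: I S I S

Derivation:
Op 1: C0 write [C0 write: invalidate none -> C0=M] -> [M,I,I,I]
Op 2: C2 read [C2 read from I: others=['C0=M'] -> C2=S, others downsized to S] -> [S,I,S,I]
Op 3: C2 write [C2 write: invalidate ['C0=S'] -> C2=M] -> [I,I,M,I]
Op 4: C3 write [C3 write: invalidate ['C2=M'] -> C3=M] -> [I,I,I,M]
Op 5: C2 read [C2 read from I: others=['C3=M'] -> C2=S, others downsized to S] -> [I,I,S,S]
Op 6: C3 write [C3 write: invalidate ['C2=S'] -> C3=M] -> [I,I,I,M]
Op 7: C1 read [C1 read from I: others=['C3=M'] -> C1=S, others downsized to S] -> [I,S,I,S]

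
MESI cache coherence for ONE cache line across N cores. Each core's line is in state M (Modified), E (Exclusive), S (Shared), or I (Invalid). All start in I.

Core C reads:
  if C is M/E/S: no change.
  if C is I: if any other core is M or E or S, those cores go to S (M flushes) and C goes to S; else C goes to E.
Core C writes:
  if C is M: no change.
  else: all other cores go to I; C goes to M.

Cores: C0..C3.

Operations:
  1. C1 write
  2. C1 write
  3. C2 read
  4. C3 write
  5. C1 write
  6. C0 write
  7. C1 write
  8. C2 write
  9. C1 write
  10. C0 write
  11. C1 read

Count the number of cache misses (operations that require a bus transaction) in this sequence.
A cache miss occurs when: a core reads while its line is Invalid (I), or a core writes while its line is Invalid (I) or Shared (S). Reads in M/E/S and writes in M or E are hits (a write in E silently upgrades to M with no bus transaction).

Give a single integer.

Answer: 10

Derivation:
Op 1: C1 write [C1 write: invalidate none -> C1=M] -> [I,M,I,I] [MISS #1: write from I]
Op 2: C1 write [C1 write: already M (modified), no change] -> [I,M,I,I] [hit: write from M]
Op 3: C2 read [C2 read from I: others=['C1=M'] -> C2=S, others downsized to S] -> [I,S,S,I] [MISS #2: read from I]
Op 4: C3 write [C3 write: invalidate ['C1=S', 'C2=S'] -> C3=M] -> [I,I,I,M] [MISS #3: write from I]
Op 5: C1 write [C1 write: invalidate ['C3=M'] -> C1=M] -> [I,M,I,I] [MISS #4: write from I]
Op 6: C0 write [C0 write: invalidate ['C1=M'] -> C0=M] -> [M,I,I,I] [MISS #5: write from I]
Op 7: C1 write [C1 write: invalidate ['C0=M'] -> C1=M] -> [I,M,I,I] [MISS #6: write from I]
Op 8: C2 write [C2 write: invalidate ['C1=M'] -> C2=M] -> [I,I,M,I] [MISS #7: write from I]
Op 9: C1 write [C1 write: invalidate ['C2=M'] -> C1=M] -> [I,M,I,I] [MISS #8: write from I]
Op 10: C0 write [C0 write: invalidate ['C1=M'] -> C0=M] -> [M,I,I,I] [MISS #9: write from I]
Op 11: C1 read [C1 read from I: others=['C0=M'] -> C1=S, others downsized to S] -> [S,S,I,I] [MISS #10: read from I]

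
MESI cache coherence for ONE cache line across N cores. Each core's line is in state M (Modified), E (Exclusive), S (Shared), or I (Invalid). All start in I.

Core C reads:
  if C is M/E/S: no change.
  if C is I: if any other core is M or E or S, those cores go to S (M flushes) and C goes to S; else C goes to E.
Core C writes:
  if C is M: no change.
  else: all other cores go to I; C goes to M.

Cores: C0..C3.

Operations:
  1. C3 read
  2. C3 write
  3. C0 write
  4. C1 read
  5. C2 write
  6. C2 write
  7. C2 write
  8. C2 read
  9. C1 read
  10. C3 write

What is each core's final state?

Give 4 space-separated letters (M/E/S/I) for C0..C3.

Answer: I I I M

Derivation:
Op 1: C3 read [C3 read from I: no other sharers -> C3=E (exclusive)] -> [I,I,I,E]
Op 2: C3 write [C3 write: invalidate none -> C3=M] -> [I,I,I,M]
Op 3: C0 write [C0 write: invalidate ['C3=M'] -> C0=M] -> [M,I,I,I]
Op 4: C1 read [C1 read from I: others=['C0=M'] -> C1=S, others downsized to S] -> [S,S,I,I]
Op 5: C2 write [C2 write: invalidate ['C0=S', 'C1=S'] -> C2=M] -> [I,I,M,I]
Op 6: C2 write [C2 write: already M (modified), no change] -> [I,I,M,I]
Op 7: C2 write [C2 write: already M (modified), no change] -> [I,I,M,I]
Op 8: C2 read [C2 read: already in M, no change] -> [I,I,M,I]
Op 9: C1 read [C1 read from I: others=['C2=M'] -> C1=S, others downsized to S] -> [I,S,S,I]
Op 10: C3 write [C3 write: invalidate ['C1=S', 'C2=S'] -> C3=M] -> [I,I,I,M]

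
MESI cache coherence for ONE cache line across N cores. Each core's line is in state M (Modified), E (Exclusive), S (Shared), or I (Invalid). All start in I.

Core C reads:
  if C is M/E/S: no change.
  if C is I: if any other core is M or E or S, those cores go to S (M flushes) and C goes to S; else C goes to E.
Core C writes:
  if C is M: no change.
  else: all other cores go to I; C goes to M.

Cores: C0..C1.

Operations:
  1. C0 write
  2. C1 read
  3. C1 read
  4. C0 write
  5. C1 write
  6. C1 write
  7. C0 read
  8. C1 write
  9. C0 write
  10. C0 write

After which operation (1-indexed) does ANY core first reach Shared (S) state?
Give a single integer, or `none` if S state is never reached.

Answer: 2

Derivation:
Op 1: C0 write [C0 write: invalidate none -> C0=M] -> [M,I]
Op 2: C1 read [C1 read from I: others=['C0=M'] -> C1=S, others downsized to S] -> [S,S]
  -> First S state at op 2; remaining ops need not be traced.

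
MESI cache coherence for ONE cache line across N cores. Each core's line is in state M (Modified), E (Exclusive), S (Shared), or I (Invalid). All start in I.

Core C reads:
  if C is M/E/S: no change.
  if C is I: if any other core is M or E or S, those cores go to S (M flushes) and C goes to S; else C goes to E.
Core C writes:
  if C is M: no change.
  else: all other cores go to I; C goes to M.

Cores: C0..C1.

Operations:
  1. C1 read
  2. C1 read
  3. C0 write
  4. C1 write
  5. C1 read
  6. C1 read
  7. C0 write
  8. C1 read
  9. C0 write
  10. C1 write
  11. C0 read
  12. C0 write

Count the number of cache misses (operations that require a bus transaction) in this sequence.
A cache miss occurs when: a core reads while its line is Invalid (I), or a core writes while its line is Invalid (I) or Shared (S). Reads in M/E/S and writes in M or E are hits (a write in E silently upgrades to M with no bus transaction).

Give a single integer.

Answer: 9

Derivation:
Op 1: C1 read [C1 read from I: no other sharers -> C1=E (exclusive)] -> [I,E] [MISS #1: read from I]
Op 2: C1 read [C1 read: already in E, no change] -> [I,E] [hit: read from E]
Op 3: C0 write [C0 write: invalidate ['C1=E'] -> C0=M] -> [M,I] [MISS #2: write from I]
Op 4: C1 write [C1 write: invalidate ['C0=M'] -> C1=M] -> [I,M] [MISS #3: write from I]
Op 5: C1 read [C1 read: already in M, no change] -> [I,M] [hit: read from M]
Op 6: C1 read [C1 read: already in M, no change] -> [I,M] [hit: read from M]
Op 7: C0 write [C0 write: invalidate ['C1=M'] -> C0=M] -> [M,I] [MISS #4: write from I]
Op 8: C1 read [C1 read from I: others=['C0=M'] -> C1=S, others downsized to S] -> [S,S] [MISS #5: read from I]
Op 9: C0 write [C0 write: invalidate ['C1=S'] -> C0=M] -> [M,I] [MISS #6: write from S]
Op 10: C1 write [C1 write: invalidate ['C0=M'] -> C1=M] -> [I,M] [MISS #7: write from I]
Op 11: C0 read [C0 read from I: others=['C1=M'] -> C0=S, others downsized to S] -> [S,S] [MISS #8: read from I]
Op 12: C0 write [C0 write: invalidate ['C1=S'] -> C0=M] -> [M,I] [MISS #9: write from S]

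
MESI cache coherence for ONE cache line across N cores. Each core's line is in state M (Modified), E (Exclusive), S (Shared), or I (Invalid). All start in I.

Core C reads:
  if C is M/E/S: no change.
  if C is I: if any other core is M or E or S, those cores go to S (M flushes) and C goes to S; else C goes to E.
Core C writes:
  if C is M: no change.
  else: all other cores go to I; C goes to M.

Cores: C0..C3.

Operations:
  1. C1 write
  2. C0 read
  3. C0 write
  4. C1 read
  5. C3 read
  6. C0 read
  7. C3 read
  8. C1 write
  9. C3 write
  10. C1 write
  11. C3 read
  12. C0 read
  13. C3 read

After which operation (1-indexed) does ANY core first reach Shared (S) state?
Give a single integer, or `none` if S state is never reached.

Op 1: C1 write [C1 write: invalidate none -> C1=M] -> [I,M,I,I]
Op 2: C0 read [C0 read from I: others=['C1=M'] -> C0=S, others downsized to S] -> [S,S,I,I]
  -> First S state at op 2; remaining ops need not be traced.

Answer: 2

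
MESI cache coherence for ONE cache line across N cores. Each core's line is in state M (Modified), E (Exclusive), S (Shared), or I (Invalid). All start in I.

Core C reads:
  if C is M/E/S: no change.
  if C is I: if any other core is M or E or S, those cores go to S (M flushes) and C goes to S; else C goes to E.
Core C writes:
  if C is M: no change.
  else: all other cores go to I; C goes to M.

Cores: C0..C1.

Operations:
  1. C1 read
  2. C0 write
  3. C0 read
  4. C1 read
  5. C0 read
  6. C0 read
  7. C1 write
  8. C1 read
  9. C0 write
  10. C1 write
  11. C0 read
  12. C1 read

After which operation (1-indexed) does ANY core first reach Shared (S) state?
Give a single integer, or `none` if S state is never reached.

Answer: 4

Derivation:
Op 1: C1 read [C1 read from I: no other sharers -> C1=E (exclusive)] -> [I,E]
Op 2: C0 write [C0 write: invalidate ['C1=E'] -> C0=M] -> [M,I]
Op 3: C0 read [C0 read: already in M, no change] -> [M,I]
Op 4: C1 read [C1 read from I: others=['C0=M'] -> C1=S, others downsized to S] -> [S,S]
  -> First S state at op 4; remaining ops need not be traced.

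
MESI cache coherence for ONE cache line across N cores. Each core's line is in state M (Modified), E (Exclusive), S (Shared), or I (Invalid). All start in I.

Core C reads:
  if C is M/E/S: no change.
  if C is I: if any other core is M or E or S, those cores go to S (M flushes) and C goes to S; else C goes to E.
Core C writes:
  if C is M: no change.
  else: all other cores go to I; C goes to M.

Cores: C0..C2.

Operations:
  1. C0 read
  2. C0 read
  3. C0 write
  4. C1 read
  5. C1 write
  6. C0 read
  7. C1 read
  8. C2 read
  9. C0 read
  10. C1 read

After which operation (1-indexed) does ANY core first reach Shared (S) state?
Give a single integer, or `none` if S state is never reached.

Op 1: C0 read [C0 read from I: no other sharers -> C0=E (exclusive)] -> [E,I,I]
Op 2: C0 read [C0 read: already in E, no change] -> [E,I,I]
Op 3: C0 write [C0 write: invalidate none -> C0=M] -> [M,I,I]
Op 4: C1 read [C1 read from I: others=['C0=M'] -> C1=S, others downsized to S] -> [S,S,I]
  -> First S state at op 4; remaining ops need not be traced.

Answer: 4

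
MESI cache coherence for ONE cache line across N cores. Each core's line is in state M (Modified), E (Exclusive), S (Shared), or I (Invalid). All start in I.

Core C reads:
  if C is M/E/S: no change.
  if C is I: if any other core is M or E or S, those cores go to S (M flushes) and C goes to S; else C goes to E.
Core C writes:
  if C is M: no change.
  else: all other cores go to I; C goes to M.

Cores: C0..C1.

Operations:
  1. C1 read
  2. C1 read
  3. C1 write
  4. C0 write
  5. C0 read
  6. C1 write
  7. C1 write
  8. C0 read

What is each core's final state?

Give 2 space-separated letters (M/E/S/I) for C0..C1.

Op 1: C1 read [C1 read from I: no other sharers -> C1=E (exclusive)] -> [I,E]
Op 2: C1 read [C1 read: already in E, no change] -> [I,E]
Op 3: C1 write [C1 write: invalidate none -> C1=M] -> [I,M]
Op 4: C0 write [C0 write: invalidate ['C1=M'] -> C0=M] -> [M,I]
Op 5: C0 read [C0 read: already in M, no change] -> [M,I]
Op 6: C1 write [C1 write: invalidate ['C0=M'] -> C1=M] -> [I,M]
Op 7: C1 write [C1 write: already M (modified), no change] -> [I,M]
Op 8: C0 read [C0 read from I: others=['C1=M'] -> C0=S, others downsized to S] -> [S,S]

Answer: S S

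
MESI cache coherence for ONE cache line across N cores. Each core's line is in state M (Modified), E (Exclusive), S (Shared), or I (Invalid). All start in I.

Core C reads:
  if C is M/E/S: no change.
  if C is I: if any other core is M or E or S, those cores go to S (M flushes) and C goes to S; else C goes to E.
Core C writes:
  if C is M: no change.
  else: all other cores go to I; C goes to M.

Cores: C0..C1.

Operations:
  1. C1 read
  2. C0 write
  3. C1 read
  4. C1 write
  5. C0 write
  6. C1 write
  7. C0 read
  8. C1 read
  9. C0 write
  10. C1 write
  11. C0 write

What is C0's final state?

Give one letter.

Op 1: C1 read [C1 read from I: no other sharers -> C1=E (exclusive)] -> [I,E]
Op 2: C0 write [C0 write: invalidate ['C1=E'] -> C0=M] -> [M,I]
Op 3: C1 read [C1 read from I: others=['C0=M'] -> C1=S, others downsized to S] -> [S,S]
Op 4: C1 write [C1 write: invalidate ['C0=S'] -> C1=M] -> [I,M]
Op 5: C0 write [C0 write: invalidate ['C1=M'] -> C0=M] -> [M,I]
Op 6: C1 write [C1 write: invalidate ['C0=M'] -> C1=M] -> [I,M]
Op 7: C0 read [C0 read from I: others=['C1=M'] -> C0=S, others downsized to S] -> [S,S]
Op 8: C1 read [C1 read: already in S, no change] -> [S,S]
Op 9: C0 write [C0 write: invalidate ['C1=S'] -> C0=M] -> [M,I]
Op 10: C1 write [C1 write: invalidate ['C0=M'] -> C1=M] -> [I,M]
Op 11: C0 write [C0 write: invalidate ['C1=M'] -> C0=M] -> [M,I]

Answer: M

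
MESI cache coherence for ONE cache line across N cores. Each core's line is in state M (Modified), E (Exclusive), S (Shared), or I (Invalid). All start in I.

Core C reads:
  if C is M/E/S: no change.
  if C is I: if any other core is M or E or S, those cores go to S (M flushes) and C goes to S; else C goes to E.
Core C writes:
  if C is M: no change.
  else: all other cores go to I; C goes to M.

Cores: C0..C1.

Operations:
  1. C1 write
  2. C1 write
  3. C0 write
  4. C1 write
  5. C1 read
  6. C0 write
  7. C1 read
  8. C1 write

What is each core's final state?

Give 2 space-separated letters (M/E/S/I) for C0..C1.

Op 1: C1 write [C1 write: invalidate none -> C1=M] -> [I,M]
Op 2: C1 write [C1 write: already M (modified), no change] -> [I,M]
Op 3: C0 write [C0 write: invalidate ['C1=M'] -> C0=M] -> [M,I]
Op 4: C1 write [C1 write: invalidate ['C0=M'] -> C1=M] -> [I,M]
Op 5: C1 read [C1 read: already in M, no change] -> [I,M]
Op 6: C0 write [C0 write: invalidate ['C1=M'] -> C0=M] -> [M,I]
Op 7: C1 read [C1 read from I: others=['C0=M'] -> C1=S, others downsized to S] -> [S,S]
Op 8: C1 write [C1 write: invalidate ['C0=S'] -> C1=M] -> [I,M]

Answer: I M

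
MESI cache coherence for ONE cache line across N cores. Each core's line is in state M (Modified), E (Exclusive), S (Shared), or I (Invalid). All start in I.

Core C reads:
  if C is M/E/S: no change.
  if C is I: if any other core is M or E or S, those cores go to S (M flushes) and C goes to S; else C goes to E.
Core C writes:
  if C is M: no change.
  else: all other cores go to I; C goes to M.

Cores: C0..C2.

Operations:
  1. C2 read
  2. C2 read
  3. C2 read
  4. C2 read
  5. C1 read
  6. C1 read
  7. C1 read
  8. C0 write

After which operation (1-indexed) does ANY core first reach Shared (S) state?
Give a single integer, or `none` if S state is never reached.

Answer: 5

Derivation:
Op 1: C2 read [C2 read from I: no other sharers -> C2=E (exclusive)] -> [I,I,E]
Op 2: C2 read [C2 read: already in E, no change] -> [I,I,E]
Op 3: C2 read [C2 read: already in E, no change] -> [I,I,E]
Op 4: C2 read [C2 read: already in E, no change] -> [I,I,E]
Op 5: C1 read [C1 read from I: others=['C2=E'] -> C1=S, others downsized to S] -> [I,S,S]
  -> First S state at op 5; remaining ops need not be traced.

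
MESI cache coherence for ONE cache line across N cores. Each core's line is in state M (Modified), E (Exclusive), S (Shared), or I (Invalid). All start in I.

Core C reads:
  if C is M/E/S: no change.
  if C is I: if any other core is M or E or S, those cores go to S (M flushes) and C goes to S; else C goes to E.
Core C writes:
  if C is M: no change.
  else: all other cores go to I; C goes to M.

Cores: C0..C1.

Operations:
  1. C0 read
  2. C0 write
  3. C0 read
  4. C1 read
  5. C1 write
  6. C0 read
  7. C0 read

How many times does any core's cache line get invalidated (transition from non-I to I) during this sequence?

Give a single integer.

Answer: 1

Derivation:
Op 1: C0 read [C0 read from I: no other sharers -> C0=E (exclusive)] -> [E,I] (invalidations this op: 0; running total: 0)
Op 2: C0 write [C0 write: invalidate none -> C0=M] -> [M,I] (invalidations this op: 0; running total: 0)
Op 3: C0 read [C0 read: already in M, no change] -> [M,I] (invalidations this op: 0; running total: 0)
Op 4: C1 read [C1 read from I: others=['C0=M'] -> C1=S, others downsized to S] -> [S,S] (invalidations this op: 0; running total: 0)
Op 5: C1 write [C1 write: invalidate ['C0=S'] -> C1=M] -> [I,M] (invalidations this op: 1; running total: 1)
Op 6: C0 read [C0 read from I: others=['C1=M'] -> C0=S, others downsized to S] -> [S,S] (invalidations this op: 0; running total: 1)
Op 7: C0 read [C0 read: already in S, no change] -> [S,S] (invalidations this op: 0; running total: 1)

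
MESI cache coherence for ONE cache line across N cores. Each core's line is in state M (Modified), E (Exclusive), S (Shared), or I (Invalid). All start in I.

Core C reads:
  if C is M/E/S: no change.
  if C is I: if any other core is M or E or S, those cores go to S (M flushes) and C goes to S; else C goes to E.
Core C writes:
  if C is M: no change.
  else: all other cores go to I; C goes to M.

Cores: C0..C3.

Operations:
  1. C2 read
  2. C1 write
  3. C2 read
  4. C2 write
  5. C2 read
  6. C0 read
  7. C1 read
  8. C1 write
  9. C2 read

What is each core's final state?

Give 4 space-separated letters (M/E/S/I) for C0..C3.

Op 1: C2 read [C2 read from I: no other sharers -> C2=E (exclusive)] -> [I,I,E,I]
Op 2: C1 write [C1 write: invalidate ['C2=E'] -> C1=M] -> [I,M,I,I]
Op 3: C2 read [C2 read from I: others=['C1=M'] -> C2=S, others downsized to S] -> [I,S,S,I]
Op 4: C2 write [C2 write: invalidate ['C1=S'] -> C2=M] -> [I,I,M,I]
Op 5: C2 read [C2 read: already in M, no change] -> [I,I,M,I]
Op 6: C0 read [C0 read from I: others=['C2=M'] -> C0=S, others downsized to S] -> [S,I,S,I]
Op 7: C1 read [C1 read from I: others=['C0=S', 'C2=S'] -> C1=S, others downsized to S] -> [S,S,S,I]
Op 8: C1 write [C1 write: invalidate ['C0=S', 'C2=S'] -> C1=M] -> [I,M,I,I]
Op 9: C2 read [C2 read from I: others=['C1=M'] -> C2=S, others downsized to S] -> [I,S,S,I]

Answer: I S S I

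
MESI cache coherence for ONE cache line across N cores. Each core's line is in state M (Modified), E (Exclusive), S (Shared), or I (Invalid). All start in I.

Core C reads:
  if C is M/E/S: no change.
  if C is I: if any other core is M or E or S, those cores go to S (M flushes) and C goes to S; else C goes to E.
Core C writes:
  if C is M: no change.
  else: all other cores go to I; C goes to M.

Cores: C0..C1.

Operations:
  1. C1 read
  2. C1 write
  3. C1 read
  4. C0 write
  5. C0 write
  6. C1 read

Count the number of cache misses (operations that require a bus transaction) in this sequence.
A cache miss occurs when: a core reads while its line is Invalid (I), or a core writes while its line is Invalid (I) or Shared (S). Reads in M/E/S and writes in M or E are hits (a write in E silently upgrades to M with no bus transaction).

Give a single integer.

Answer: 3

Derivation:
Op 1: C1 read [C1 read from I: no other sharers -> C1=E (exclusive)] -> [I,E] [MISS #1: read from I]
Op 2: C1 write [C1 write: invalidate none -> C1=M] -> [I,M] [hit: write from E is a silent E->M upgrade, no bus transaction]
Op 3: C1 read [C1 read: already in M, no change] -> [I,M] [hit: read from M]
Op 4: C0 write [C0 write: invalidate ['C1=M'] -> C0=M] -> [M,I] [MISS #2: write from I]
Op 5: C0 write [C0 write: already M (modified), no change] -> [M,I] [hit: write from M]
Op 6: C1 read [C1 read from I: others=['C0=M'] -> C1=S, others downsized to S] -> [S,S] [MISS #3: read from I]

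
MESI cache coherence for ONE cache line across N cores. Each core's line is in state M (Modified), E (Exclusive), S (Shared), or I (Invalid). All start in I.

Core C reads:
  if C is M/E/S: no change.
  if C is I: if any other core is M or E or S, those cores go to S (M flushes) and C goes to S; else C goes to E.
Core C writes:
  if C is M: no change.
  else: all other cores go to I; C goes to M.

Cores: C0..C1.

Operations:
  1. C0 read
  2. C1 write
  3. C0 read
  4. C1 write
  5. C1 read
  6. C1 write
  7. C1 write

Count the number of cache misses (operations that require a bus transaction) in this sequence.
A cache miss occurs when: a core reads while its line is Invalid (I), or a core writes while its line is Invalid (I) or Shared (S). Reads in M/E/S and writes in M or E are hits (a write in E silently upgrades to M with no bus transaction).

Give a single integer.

Answer: 4

Derivation:
Op 1: C0 read [C0 read from I: no other sharers -> C0=E (exclusive)] -> [E,I] [MISS #1: read from I]
Op 2: C1 write [C1 write: invalidate ['C0=E'] -> C1=M] -> [I,M] [MISS #2: write from I]
Op 3: C0 read [C0 read from I: others=['C1=M'] -> C0=S, others downsized to S] -> [S,S] [MISS #3: read from I]
Op 4: C1 write [C1 write: invalidate ['C0=S'] -> C1=M] -> [I,M] [MISS #4: write from S]
Op 5: C1 read [C1 read: already in M, no change] -> [I,M] [hit: read from M]
Op 6: C1 write [C1 write: already M (modified), no change] -> [I,M] [hit: write from M]
Op 7: C1 write [C1 write: already M (modified), no change] -> [I,M] [hit: write from M]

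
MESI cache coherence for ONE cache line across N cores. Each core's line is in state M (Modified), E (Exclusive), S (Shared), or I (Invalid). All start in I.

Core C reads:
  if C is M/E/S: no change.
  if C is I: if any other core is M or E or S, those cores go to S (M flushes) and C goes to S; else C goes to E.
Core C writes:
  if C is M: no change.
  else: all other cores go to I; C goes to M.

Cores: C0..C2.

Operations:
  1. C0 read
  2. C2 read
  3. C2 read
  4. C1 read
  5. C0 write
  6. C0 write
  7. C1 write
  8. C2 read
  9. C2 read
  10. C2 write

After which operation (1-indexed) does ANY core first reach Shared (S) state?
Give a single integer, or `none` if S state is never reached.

Op 1: C0 read [C0 read from I: no other sharers -> C0=E (exclusive)] -> [E,I,I]
Op 2: C2 read [C2 read from I: others=['C0=E'] -> C2=S, others downsized to S] -> [S,I,S]
  -> First S state at op 2; remaining ops need not be traced.

Answer: 2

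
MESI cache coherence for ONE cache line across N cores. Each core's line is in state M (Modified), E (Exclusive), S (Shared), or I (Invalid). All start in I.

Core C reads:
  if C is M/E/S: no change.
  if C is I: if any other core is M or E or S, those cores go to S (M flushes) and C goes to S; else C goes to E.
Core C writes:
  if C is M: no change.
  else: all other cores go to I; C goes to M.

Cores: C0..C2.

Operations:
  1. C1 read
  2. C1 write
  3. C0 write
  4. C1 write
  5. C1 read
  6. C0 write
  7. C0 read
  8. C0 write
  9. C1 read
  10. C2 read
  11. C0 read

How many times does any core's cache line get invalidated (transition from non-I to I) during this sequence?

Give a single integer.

Answer: 3

Derivation:
Op 1: C1 read [C1 read from I: no other sharers -> C1=E (exclusive)] -> [I,E,I] (invalidations this op: 0; running total: 0)
Op 2: C1 write [C1 write: invalidate none -> C1=M] -> [I,M,I] (invalidations this op: 0; running total: 0)
Op 3: C0 write [C0 write: invalidate ['C1=M'] -> C0=M] -> [M,I,I] (invalidations this op: 1; running total: 1)
Op 4: C1 write [C1 write: invalidate ['C0=M'] -> C1=M] -> [I,M,I] (invalidations this op: 1; running total: 2)
Op 5: C1 read [C1 read: already in M, no change] -> [I,M,I] (invalidations this op: 0; running total: 2)
Op 6: C0 write [C0 write: invalidate ['C1=M'] -> C0=M] -> [M,I,I] (invalidations this op: 1; running total: 3)
Op 7: C0 read [C0 read: already in M, no change] -> [M,I,I] (invalidations this op: 0; running total: 3)
Op 8: C0 write [C0 write: already M (modified), no change] -> [M,I,I] (invalidations this op: 0; running total: 3)
Op 9: C1 read [C1 read from I: others=['C0=M'] -> C1=S, others downsized to S] -> [S,S,I] (invalidations this op: 0; running total: 3)
Op 10: C2 read [C2 read from I: others=['C0=S', 'C1=S'] -> C2=S, others downsized to S] -> [S,S,S] (invalidations this op: 0; running total: 3)
Op 11: C0 read [C0 read: already in S, no change] -> [S,S,S] (invalidations this op: 0; running total: 3)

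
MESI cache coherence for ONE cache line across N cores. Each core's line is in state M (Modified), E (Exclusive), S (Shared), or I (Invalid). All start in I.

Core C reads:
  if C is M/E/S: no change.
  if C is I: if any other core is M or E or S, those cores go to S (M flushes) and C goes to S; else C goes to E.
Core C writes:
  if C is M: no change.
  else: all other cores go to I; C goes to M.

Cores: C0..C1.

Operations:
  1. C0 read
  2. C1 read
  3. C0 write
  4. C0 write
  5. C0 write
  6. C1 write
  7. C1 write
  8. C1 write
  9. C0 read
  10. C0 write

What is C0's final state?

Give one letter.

Answer: M

Derivation:
Op 1: C0 read [C0 read from I: no other sharers -> C0=E (exclusive)] -> [E,I]
Op 2: C1 read [C1 read from I: others=['C0=E'] -> C1=S, others downsized to S] -> [S,S]
Op 3: C0 write [C0 write: invalidate ['C1=S'] -> C0=M] -> [M,I]
Op 4: C0 write [C0 write: already M (modified), no change] -> [M,I]
Op 5: C0 write [C0 write: already M (modified), no change] -> [M,I]
Op 6: C1 write [C1 write: invalidate ['C0=M'] -> C1=M] -> [I,M]
Op 7: C1 write [C1 write: already M (modified), no change] -> [I,M]
Op 8: C1 write [C1 write: already M (modified), no change] -> [I,M]
Op 9: C0 read [C0 read from I: others=['C1=M'] -> C0=S, others downsized to S] -> [S,S]
Op 10: C0 write [C0 write: invalidate ['C1=S'] -> C0=M] -> [M,I]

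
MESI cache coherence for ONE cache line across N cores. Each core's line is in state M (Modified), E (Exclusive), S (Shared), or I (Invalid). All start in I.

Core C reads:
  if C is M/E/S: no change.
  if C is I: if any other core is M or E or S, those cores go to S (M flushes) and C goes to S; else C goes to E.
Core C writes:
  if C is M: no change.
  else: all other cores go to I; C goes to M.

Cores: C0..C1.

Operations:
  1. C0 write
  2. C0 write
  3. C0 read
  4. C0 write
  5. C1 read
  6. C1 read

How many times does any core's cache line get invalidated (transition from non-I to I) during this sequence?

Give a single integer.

Op 1: C0 write [C0 write: invalidate none -> C0=M] -> [M,I] (invalidations this op: 0; running total: 0)
Op 2: C0 write [C0 write: already M (modified), no change] -> [M,I] (invalidations this op: 0; running total: 0)
Op 3: C0 read [C0 read: already in M, no change] -> [M,I] (invalidations this op: 0; running total: 0)
Op 4: C0 write [C0 write: already M (modified), no change] -> [M,I] (invalidations this op: 0; running total: 0)
Op 5: C1 read [C1 read from I: others=['C0=M'] -> C1=S, others downsized to S] -> [S,S] (invalidations this op: 0; running total: 0)
Op 6: C1 read [C1 read: already in S, no change] -> [S,S] (invalidations this op: 0; running total: 0)

Answer: 0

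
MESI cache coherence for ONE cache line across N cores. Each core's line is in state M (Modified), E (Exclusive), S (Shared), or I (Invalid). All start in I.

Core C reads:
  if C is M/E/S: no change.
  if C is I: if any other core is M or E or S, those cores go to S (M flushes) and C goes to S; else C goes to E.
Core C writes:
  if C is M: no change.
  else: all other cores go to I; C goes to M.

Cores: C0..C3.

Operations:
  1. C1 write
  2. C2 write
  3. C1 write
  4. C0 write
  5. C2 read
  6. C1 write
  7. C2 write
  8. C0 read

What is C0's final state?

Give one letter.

Op 1: C1 write [C1 write: invalidate none -> C1=M] -> [I,M,I,I]
Op 2: C2 write [C2 write: invalidate ['C1=M'] -> C2=M] -> [I,I,M,I]
Op 3: C1 write [C1 write: invalidate ['C2=M'] -> C1=M] -> [I,M,I,I]
Op 4: C0 write [C0 write: invalidate ['C1=M'] -> C0=M] -> [M,I,I,I]
Op 5: C2 read [C2 read from I: others=['C0=M'] -> C2=S, others downsized to S] -> [S,I,S,I]
Op 6: C1 write [C1 write: invalidate ['C0=S', 'C2=S'] -> C1=M] -> [I,M,I,I]
Op 7: C2 write [C2 write: invalidate ['C1=M'] -> C2=M] -> [I,I,M,I]
Op 8: C0 read [C0 read from I: others=['C2=M'] -> C0=S, others downsized to S] -> [S,I,S,I]

Answer: S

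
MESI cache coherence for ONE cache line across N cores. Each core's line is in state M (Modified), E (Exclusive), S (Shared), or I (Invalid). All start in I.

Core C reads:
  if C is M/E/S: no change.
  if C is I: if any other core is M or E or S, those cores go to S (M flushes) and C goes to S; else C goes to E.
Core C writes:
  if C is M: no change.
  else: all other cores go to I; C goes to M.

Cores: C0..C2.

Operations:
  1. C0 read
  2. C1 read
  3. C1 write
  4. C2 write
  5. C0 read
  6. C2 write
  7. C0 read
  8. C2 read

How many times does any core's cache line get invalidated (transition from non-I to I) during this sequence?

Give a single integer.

Op 1: C0 read [C0 read from I: no other sharers -> C0=E (exclusive)] -> [E,I,I] (invalidations this op: 0; running total: 0)
Op 2: C1 read [C1 read from I: others=['C0=E'] -> C1=S, others downsized to S] -> [S,S,I] (invalidations this op: 0; running total: 0)
Op 3: C1 write [C1 write: invalidate ['C0=S'] -> C1=M] -> [I,M,I] (invalidations this op: 1; running total: 1)
Op 4: C2 write [C2 write: invalidate ['C1=M'] -> C2=M] -> [I,I,M] (invalidations this op: 1; running total: 2)
Op 5: C0 read [C0 read from I: others=['C2=M'] -> C0=S, others downsized to S] -> [S,I,S] (invalidations this op: 0; running total: 2)
Op 6: C2 write [C2 write: invalidate ['C0=S'] -> C2=M] -> [I,I,M] (invalidations this op: 1; running total: 3)
Op 7: C0 read [C0 read from I: others=['C2=M'] -> C0=S, others downsized to S] -> [S,I,S] (invalidations this op: 0; running total: 3)
Op 8: C2 read [C2 read: already in S, no change] -> [S,I,S] (invalidations this op: 0; running total: 3)

Answer: 3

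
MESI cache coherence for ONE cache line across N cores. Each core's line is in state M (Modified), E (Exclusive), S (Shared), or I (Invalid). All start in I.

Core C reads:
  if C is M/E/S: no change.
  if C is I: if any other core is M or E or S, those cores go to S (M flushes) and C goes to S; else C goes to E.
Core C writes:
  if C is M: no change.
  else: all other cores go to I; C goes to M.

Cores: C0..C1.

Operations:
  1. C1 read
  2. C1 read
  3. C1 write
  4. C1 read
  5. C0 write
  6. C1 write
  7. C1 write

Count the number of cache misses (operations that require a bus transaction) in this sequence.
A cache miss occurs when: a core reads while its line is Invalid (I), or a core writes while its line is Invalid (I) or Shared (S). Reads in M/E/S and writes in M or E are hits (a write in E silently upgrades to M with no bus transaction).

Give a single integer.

Op 1: C1 read [C1 read from I: no other sharers -> C1=E (exclusive)] -> [I,E] [MISS #1: read from I]
Op 2: C1 read [C1 read: already in E, no change] -> [I,E] [hit: read from E]
Op 3: C1 write [C1 write: invalidate none -> C1=M] -> [I,M] [hit: write from E is a silent E->M upgrade, no bus transaction]
Op 4: C1 read [C1 read: already in M, no change] -> [I,M] [hit: read from M]
Op 5: C0 write [C0 write: invalidate ['C1=M'] -> C0=M] -> [M,I] [MISS #2: write from I]
Op 6: C1 write [C1 write: invalidate ['C0=M'] -> C1=M] -> [I,M] [MISS #3: write from I]
Op 7: C1 write [C1 write: already M (modified), no change] -> [I,M] [hit: write from M]

Answer: 3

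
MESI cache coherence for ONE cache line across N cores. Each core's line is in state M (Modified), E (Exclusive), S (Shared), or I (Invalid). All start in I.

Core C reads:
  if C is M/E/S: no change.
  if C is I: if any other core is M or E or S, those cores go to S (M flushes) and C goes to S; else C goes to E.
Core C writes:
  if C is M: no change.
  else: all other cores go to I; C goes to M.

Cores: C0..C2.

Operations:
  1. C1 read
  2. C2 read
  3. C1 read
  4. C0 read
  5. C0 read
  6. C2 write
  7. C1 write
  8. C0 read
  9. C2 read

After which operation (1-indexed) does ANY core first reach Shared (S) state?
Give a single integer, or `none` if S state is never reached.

Answer: 2

Derivation:
Op 1: C1 read [C1 read from I: no other sharers -> C1=E (exclusive)] -> [I,E,I]
Op 2: C2 read [C2 read from I: others=['C1=E'] -> C2=S, others downsized to S] -> [I,S,S]
  -> First S state at op 2; remaining ops need not be traced.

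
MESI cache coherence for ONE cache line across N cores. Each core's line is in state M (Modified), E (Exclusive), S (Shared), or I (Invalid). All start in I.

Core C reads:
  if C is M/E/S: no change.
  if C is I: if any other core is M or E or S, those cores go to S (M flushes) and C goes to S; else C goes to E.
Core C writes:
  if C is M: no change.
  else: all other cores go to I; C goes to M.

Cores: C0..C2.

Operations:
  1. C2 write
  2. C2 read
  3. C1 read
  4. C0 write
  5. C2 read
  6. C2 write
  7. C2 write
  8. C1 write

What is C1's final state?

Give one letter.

Op 1: C2 write [C2 write: invalidate none -> C2=M] -> [I,I,M]
Op 2: C2 read [C2 read: already in M, no change] -> [I,I,M]
Op 3: C1 read [C1 read from I: others=['C2=M'] -> C1=S, others downsized to S] -> [I,S,S]
Op 4: C0 write [C0 write: invalidate ['C1=S', 'C2=S'] -> C0=M] -> [M,I,I]
Op 5: C2 read [C2 read from I: others=['C0=M'] -> C2=S, others downsized to S] -> [S,I,S]
Op 6: C2 write [C2 write: invalidate ['C0=S'] -> C2=M] -> [I,I,M]
Op 7: C2 write [C2 write: already M (modified), no change] -> [I,I,M]
Op 8: C1 write [C1 write: invalidate ['C2=M'] -> C1=M] -> [I,M,I]

Answer: M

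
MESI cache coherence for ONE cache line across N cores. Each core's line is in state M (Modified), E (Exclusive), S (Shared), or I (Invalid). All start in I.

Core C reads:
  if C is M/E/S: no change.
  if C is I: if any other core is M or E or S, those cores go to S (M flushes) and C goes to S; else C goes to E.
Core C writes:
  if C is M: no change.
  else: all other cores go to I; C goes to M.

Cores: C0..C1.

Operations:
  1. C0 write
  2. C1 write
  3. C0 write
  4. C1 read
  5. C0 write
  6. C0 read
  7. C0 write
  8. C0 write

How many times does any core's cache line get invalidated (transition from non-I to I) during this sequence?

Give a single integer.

Answer: 3

Derivation:
Op 1: C0 write [C0 write: invalidate none -> C0=M] -> [M,I] (invalidations this op: 0; running total: 0)
Op 2: C1 write [C1 write: invalidate ['C0=M'] -> C1=M] -> [I,M] (invalidations this op: 1; running total: 1)
Op 3: C0 write [C0 write: invalidate ['C1=M'] -> C0=M] -> [M,I] (invalidations this op: 1; running total: 2)
Op 4: C1 read [C1 read from I: others=['C0=M'] -> C1=S, others downsized to S] -> [S,S] (invalidations this op: 0; running total: 2)
Op 5: C0 write [C0 write: invalidate ['C1=S'] -> C0=M] -> [M,I] (invalidations this op: 1; running total: 3)
Op 6: C0 read [C0 read: already in M, no change] -> [M,I] (invalidations this op: 0; running total: 3)
Op 7: C0 write [C0 write: already M (modified), no change] -> [M,I] (invalidations this op: 0; running total: 3)
Op 8: C0 write [C0 write: already M (modified), no change] -> [M,I] (invalidations this op: 0; running total: 3)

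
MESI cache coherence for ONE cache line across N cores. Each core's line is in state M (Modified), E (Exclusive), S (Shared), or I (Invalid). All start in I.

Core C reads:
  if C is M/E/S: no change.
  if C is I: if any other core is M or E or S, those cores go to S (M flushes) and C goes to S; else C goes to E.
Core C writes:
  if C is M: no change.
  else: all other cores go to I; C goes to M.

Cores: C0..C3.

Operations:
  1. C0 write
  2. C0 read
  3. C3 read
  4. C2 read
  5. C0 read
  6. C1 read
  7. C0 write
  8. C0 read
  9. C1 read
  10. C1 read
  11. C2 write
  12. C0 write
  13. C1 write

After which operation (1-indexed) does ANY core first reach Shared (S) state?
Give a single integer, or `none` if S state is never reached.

Op 1: C0 write [C0 write: invalidate none -> C0=M] -> [M,I,I,I]
Op 2: C0 read [C0 read: already in M, no change] -> [M,I,I,I]
Op 3: C3 read [C3 read from I: others=['C0=M'] -> C3=S, others downsized to S] -> [S,I,I,S]
  -> First S state at op 3; remaining ops need not be traced.

Answer: 3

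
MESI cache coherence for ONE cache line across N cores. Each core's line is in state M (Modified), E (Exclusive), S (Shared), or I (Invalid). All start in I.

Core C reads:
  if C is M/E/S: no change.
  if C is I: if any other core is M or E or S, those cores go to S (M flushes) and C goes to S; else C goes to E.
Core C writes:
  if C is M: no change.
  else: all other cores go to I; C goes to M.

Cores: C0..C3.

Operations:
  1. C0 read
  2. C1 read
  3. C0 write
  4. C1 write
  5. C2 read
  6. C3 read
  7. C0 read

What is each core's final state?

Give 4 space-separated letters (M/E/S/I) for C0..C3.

Op 1: C0 read [C0 read from I: no other sharers -> C0=E (exclusive)] -> [E,I,I,I]
Op 2: C1 read [C1 read from I: others=['C0=E'] -> C1=S, others downsized to S] -> [S,S,I,I]
Op 3: C0 write [C0 write: invalidate ['C1=S'] -> C0=M] -> [M,I,I,I]
Op 4: C1 write [C1 write: invalidate ['C0=M'] -> C1=M] -> [I,M,I,I]
Op 5: C2 read [C2 read from I: others=['C1=M'] -> C2=S, others downsized to S] -> [I,S,S,I]
Op 6: C3 read [C3 read from I: others=['C1=S', 'C2=S'] -> C3=S, others downsized to S] -> [I,S,S,S]
Op 7: C0 read [C0 read from I: others=['C1=S', 'C2=S', 'C3=S'] -> C0=S, others downsized to S] -> [S,S,S,S]

Answer: S S S S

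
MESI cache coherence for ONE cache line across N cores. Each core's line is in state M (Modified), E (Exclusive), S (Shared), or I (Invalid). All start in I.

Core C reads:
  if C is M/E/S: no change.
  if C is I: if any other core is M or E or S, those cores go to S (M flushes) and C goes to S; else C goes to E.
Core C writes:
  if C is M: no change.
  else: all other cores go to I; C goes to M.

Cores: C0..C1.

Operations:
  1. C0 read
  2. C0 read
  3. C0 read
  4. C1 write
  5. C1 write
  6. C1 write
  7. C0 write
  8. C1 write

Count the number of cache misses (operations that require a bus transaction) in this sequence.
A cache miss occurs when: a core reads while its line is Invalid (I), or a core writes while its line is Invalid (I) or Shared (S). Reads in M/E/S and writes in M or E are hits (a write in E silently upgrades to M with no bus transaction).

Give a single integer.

Answer: 4

Derivation:
Op 1: C0 read [C0 read from I: no other sharers -> C0=E (exclusive)] -> [E,I] [MISS #1: read from I]
Op 2: C0 read [C0 read: already in E, no change] -> [E,I] [hit: read from E]
Op 3: C0 read [C0 read: already in E, no change] -> [E,I] [hit: read from E]
Op 4: C1 write [C1 write: invalidate ['C0=E'] -> C1=M] -> [I,M] [MISS #2: write from I]
Op 5: C1 write [C1 write: already M (modified), no change] -> [I,M] [hit: write from M]
Op 6: C1 write [C1 write: already M (modified), no change] -> [I,M] [hit: write from M]
Op 7: C0 write [C0 write: invalidate ['C1=M'] -> C0=M] -> [M,I] [MISS #3: write from I]
Op 8: C1 write [C1 write: invalidate ['C0=M'] -> C1=M] -> [I,M] [MISS #4: write from I]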